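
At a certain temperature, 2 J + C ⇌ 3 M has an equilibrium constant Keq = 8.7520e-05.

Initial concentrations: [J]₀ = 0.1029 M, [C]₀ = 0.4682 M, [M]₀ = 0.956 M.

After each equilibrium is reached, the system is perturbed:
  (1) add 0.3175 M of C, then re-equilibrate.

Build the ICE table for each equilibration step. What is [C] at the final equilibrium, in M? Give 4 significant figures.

[C]_eq = 1.092 M

Q₀ = 176.2 vs Keq = 8.7520e-05 ⇒ Q>K, reverse
Step 1:
                   J          C          M
  I           0.1029     0.4682      0.956
  C           0.6155     0.3078    -0.9233
  E           0.7184      0.776    0.03273
  solve Keq expr → x = -0.3078; check Q = 8.7520e-05
Then add 0.3175 M of C.
Step 2:
                   J          C          M
  I           0.7184      1.093    0.03273
  C        -0.002575  -0.001287   0.003862
  E           0.7158      1.092    0.03659
  solve Keq expr → x = 0.001287; check Q = 8.7520e-05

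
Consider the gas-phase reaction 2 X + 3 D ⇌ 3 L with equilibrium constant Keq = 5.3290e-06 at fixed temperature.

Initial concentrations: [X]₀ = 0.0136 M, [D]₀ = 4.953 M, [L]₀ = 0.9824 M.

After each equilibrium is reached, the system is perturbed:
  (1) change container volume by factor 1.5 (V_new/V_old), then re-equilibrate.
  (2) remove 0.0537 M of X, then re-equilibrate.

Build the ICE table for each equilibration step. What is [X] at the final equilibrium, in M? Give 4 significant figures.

[X]_eq = 0.3685 M

Q₀ = 42.19 vs Keq = 5.3290e-06 ⇒ Q>K, reverse
Step 1:
                    X           D           L
  Initial      0.0136       4.953      0.9824
  Change       0.6054       0.908      -0.908
  Equil         0.619       5.861     0.07435
  solve Keq expr → x = -0.3027; check Q = 5.3290e-06
Then change container volume by factor 1.5 (V_new/V_old).
Step 2:
                    X           D           L
  Initial      0.4126       3.907     0.04957
  Change     0.007451     0.01118    -0.01118
  Equil        0.4201       3.919     0.03839
  solve Keq expr → x = -0.003726; check Q = 5.3290e-06
Then remove 0.0537 M of X.
Step 3:
                    X           D           L
  Initial      0.3664       3.919     0.03839
  Change     0.002121    0.003182   -0.003182
  Equil        0.3685       3.922     0.03521
  solve Keq expr → x = -0.001061; check Q = 5.3290e-06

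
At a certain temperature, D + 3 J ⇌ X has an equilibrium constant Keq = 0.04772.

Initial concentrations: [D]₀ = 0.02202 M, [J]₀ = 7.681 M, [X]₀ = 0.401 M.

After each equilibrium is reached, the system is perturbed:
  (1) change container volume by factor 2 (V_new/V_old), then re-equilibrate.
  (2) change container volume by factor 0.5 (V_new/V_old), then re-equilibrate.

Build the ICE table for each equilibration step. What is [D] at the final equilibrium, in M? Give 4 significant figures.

Q₀ = 0.04019 vs Keq = 0.04772 ⇒ Q<K, forward
Step 1:
                  D         J         X
  Initial   0.02202     7.681     0.401
  Change  -0.003255 -0.009764  0.003255
  Equil     0.01877     7.671    0.4043
  solve Keq expr → x = 0.003255; check Q = 0.04772
Then change container volume by factor 2 (V_new/V_old).
Step 2:
                  D         J         X
  Initial  0.009383     3.836    0.2021
  Change    0.04377    0.1313  -0.04377
  Equil     0.05316     3.967    0.1584
  solve Keq expr → x = -0.04377; check Q = 0.04772
Then change container volume by factor 0.5 (V_new/V_old).
Step 3:
                  D         J         X
  Initial    0.1063     7.934    0.3167
  Change   -0.08755   -0.2626   0.08755
  Equil     0.01877     7.671    0.4043
  solve Keq expr → x = 0.08755; check Q = 0.04772

[D]_eq = 0.01877 M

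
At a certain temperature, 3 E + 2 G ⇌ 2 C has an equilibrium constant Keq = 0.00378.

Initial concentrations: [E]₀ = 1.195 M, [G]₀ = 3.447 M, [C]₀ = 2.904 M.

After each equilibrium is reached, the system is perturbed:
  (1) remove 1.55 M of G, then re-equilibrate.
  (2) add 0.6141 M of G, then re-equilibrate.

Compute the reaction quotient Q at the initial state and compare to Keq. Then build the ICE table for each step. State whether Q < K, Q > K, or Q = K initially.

Q₀ = 0.4159; Q > K (proceeds reverse)

Q₀ = 0.4159 vs Keq = 0.00378 ⇒ Q>K, reverse
Step 1:
                   E          G          C
  I            1.195      3.447      2.904
  C            1.936      1.291     -1.291
  E            3.131      4.738      1.613
  solve Keq expr → x = -0.6453; check Q = 0.00378
Then remove 1.55 M of G.
Step 2:
                   E          G          C
  I            3.131      3.188      1.613
  C           0.3594     0.2396    -0.2396
  E             3.49      3.427      1.374
  solve Keq expr → x = -0.1198; check Q = 0.00378
Then add 0.6141 M of G.
Step 3:
                   E          G          C
  I             3.49      4.041      1.374
  C          -0.1534    -0.1023     0.1023
  E            3.337      3.939      1.476
  solve Keq expr → x = 0.05113; check Q = 0.00378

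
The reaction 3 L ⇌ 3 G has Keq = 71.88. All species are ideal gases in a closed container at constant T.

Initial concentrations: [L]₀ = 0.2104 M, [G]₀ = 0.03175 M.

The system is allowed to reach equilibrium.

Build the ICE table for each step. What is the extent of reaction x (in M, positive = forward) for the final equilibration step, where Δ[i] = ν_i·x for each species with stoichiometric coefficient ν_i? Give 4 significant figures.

Q₀ = 0.003436 vs Keq = 71.88 ⇒ Q<K, forward
Step 1:
                    L           G
  I            0.2104     0.03175
  C           -0.1635      0.1635
  E           0.04695      0.1952
  solve Keq expr → x = 0.05448; check Q = 71.88

x = 0.05448 M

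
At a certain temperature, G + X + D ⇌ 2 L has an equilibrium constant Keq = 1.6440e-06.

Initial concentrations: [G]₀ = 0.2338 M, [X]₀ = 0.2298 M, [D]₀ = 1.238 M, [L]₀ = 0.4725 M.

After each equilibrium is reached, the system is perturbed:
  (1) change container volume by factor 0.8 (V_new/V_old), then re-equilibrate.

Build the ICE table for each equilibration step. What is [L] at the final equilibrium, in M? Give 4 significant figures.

[L]_eq = 0.001017 M

Q₀ = 3.357 vs Keq = 1.6440e-06 ⇒ Q>K, reverse
Step 1:
                  G         X         D         L
  I          0.2338    0.2298     1.238    0.4725
  C          0.2359    0.2359    0.2359   -0.4718
  E          0.4697    0.4657     1.474 7.2800e-04
  solve Keq expr → x = -0.2359; check Q = 1.6440e-06
Then change container volume by factor 0.8 (V_new/V_old).
Step 2:
                  G         X         D         L
  I          0.5871    0.5821     1.842 9.1000e-04
  C       -5.3652e-05 -5.3652e-05 -5.3652e-05 1.0730e-04
  E          0.5871    0.5821     1.842  0.001017
  solve Keq expr → x = 5.3652e-05; check Q = 1.6440e-06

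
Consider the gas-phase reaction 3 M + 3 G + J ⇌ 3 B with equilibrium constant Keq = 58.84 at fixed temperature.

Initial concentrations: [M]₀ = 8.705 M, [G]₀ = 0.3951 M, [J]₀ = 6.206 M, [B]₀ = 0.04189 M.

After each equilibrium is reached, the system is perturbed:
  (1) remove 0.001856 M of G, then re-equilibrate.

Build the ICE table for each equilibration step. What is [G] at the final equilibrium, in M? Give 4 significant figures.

Q₀ = 2.9113e-07 vs Keq = 58.84 ⇒ Q<K, forward
Step 1:
                    M           G           J           B
  I             8.705      0.3951       6.206     0.04189
  C           -0.3878     -0.3878     -0.1293      0.3878
  E             8.317    0.007279       6.077      0.4297
  solve Keq expr → x = 0.1293; check Q = 58.84
Then remove 0.001856 M of G.
Step 2:
                    M           G           J           B
  I             8.317    0.005423       6.077      0.4297
  C          0.001823    0.001823  6.0776e-04   -0.001823
  E             8.319    0.007247       6.077      0.4279
  solve Keq expr → x = -6.0776e-04; check Q = 58.84

[G]_eq = 0.007247 M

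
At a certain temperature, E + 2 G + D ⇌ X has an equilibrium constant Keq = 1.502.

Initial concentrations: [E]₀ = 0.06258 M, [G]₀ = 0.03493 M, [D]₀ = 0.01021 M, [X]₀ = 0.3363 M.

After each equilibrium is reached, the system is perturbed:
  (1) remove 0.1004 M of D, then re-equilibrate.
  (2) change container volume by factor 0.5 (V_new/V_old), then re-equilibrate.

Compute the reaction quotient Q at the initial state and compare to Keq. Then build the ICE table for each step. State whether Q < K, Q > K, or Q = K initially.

Q₀ = 4.3139e+05 vs Keq = 1.502 ⇒ Q>K, reverse
Step 1:
                  E         G         D         X
  init      0.06258   0.03493   0.01021    0.3363
  Δ           0.282    0.5641     0.282    -0.282
  eq         0.3446     0.599    0.2922   0.05427
  solve Keq expr → x = -0.282; check Q = 1.502
Then remove 0.1004 M of D.
Step 2:
                  E         G         D         X
  init       0.3446     0.599    0.1918   0.05427
  Δ         0.01194   0.02387   0.01194  -0.01194
  eq         0.3565    0.6229    0.2038   0.04234
  solve Keq expr → x = -0.01194; check Q = 1.502
Then change container volume by factor 0.5 (V_new/V_old).
Step 3:
                  E         G         D         X
  init       0.7131     1.246    0.4075   0.08467
  Δ         -0.1368   -0.2736   -0.1368    0.1368
  eq         0.5763    0.9721    0.2707    0.2215
  solve Keq expr → x = 0.1368; check Q = 1.502

Q₀ = 4.3139e+05; Q > K (proceeds reverse)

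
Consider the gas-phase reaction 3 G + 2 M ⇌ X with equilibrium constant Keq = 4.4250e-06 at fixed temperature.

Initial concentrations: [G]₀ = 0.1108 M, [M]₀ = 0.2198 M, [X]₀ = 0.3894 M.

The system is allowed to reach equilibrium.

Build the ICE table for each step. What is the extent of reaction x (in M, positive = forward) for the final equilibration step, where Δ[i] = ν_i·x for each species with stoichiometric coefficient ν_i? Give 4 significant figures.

x = -0.3894 M

Q₀ = 5925 vs Keq = 4.4250e-06 ⇒ Q>K, reverse
Step 1:
                  G         M         X
  init       0.1108    0.2198    0.3894
  Δ           1.168    0.7788   -0.3894
  eq          1.279    0.9986 9.2313e-06
  solve Keq expr → x = -0.3894; check Q = 4.4250e-06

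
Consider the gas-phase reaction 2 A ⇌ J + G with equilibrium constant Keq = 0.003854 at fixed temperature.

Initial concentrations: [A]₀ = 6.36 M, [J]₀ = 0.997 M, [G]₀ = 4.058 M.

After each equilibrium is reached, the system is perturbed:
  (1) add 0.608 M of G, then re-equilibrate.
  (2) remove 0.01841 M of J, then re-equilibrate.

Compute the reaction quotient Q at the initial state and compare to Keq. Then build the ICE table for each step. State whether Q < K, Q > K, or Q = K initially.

Q₀ = 0.1; Q > K (proceeds reverse)

Q₀ = 0.1 vs Keq = 0.003854 ⇒ Q>K, reverse
Step 1:
                    A           J           G
  Initial        6.36       0.997       4.058
  Change         1.83     -0.9148     -0.9148
  Equil          8.19     0.08223       3.143
  solve Keq expr → x = -0.9148; check Q = 0.003854
Then add 0.608 M of G.
Step 2:
                    A           J           G
  Initial        8.19     0.08223       3.751
  Change      0.02533    -0.01267    -0.01267
  Equil         8.215     0.06957       3.739
  solve Keq expr → x = -0.01267; check Q = 0.003854
Then remove 0.01841 M of J.
Step 3:
                    A           J           G
  Initial       8.215     0.05116       3.739
  Change     -0.03499      0.0175      0.0175
  Equil          8.18     0.06865       3.756
  solve Keq expr → x = 0.0175; check Q = 0.003854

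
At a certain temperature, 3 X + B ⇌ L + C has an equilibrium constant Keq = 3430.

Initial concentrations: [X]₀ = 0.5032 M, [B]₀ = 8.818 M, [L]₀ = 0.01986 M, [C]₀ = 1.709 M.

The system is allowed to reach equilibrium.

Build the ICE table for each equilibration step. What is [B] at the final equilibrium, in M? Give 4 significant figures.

[B]_eq = 8.658 M

Q₀ = 0.03021 vs Keq = 3430 ⇒ Q<K, forward
Step 1:
                  X         B         L         C
  init       0.5032     8.818   0.01986     1.709
  Δ         -0.4807   -0.1602    0.1602    0.1602
  eq        0.02246     8.658    0.1801     1.869
  solve Keq expr → x = 0.1602; check Q = 3430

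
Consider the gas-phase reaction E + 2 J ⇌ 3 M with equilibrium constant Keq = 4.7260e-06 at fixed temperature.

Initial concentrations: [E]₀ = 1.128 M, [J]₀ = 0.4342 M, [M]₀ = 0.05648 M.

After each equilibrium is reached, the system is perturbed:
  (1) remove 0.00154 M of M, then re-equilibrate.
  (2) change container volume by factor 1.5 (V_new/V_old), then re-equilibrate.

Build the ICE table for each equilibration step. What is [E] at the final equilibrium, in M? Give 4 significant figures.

[E]_eq = 0.7619 M

Q₀ = 8.4722e-04 vs Keq = 4.7260e-06 ⇒ Q>K, reverse
Step 1:
                    E           J           M
  init          1.128      0.4342     0.05648
  Δ           0.01532     0.03063    -0.04595
  eq            1.143      0.4648     0.01053
  solve Keq expr → x = -0.01532; check Q = 4.7260e-06
Then remove 0.00154 M of M.
Step 2:
                    E           J           M
  init          1.143      0.4648     0.00899
  Δ       -5.0770e-04   -0.001015    0.001523
  eq            1.143      0.4638     0.01051
  solve Keq expr → x = 5.0770e-04; check Q = 4.7260e-06
Then change container volume by factor 1.5 (V_new/V_old).
Step 3:
                    E           J           M
  init         0.7619      0.3092    0.007009
  Δ                 0           0           0
  eq           0.7619      0.3092    0.007009
  solve Keq expr → x = 0; check Q = 4.7260e-06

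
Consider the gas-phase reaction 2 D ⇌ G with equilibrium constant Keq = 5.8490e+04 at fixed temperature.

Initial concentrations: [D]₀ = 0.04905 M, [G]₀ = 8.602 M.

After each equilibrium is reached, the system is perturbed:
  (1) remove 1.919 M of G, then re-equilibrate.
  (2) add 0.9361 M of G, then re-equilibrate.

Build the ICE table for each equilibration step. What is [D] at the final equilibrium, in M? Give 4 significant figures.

Q₀ = 3575 vs Keq = 5.8490e+04 ⇒ Q<K, forward
Step 1:
                  D         G
  init      0.04905     8.602
  Δ        -0.03691   0.01845
  eq        0.01214      8.62
  solve Keq expr → x = 0.01845; check Q = 5.8490e+04
Then remove 1.919 M of G.
Step 2:
                  D         G
  init      0.01214     6.701
  Δ       -0.001436 7.1782e-04
  eq         0.0107     6.702
  solve Keq expr → x = 7.1782e-04; check Q = 5.8490e+04
Then add 0.9361 M of G.
Step 3:
                  D         G
  init       0.0107     7.638
  Δ       7.2286e-04 -3.6143e-04
  eq        0.01143     7.638
  solve Keq expr → x = -3.6143e-04; check Q = 5.8490e+04

[D]_eq = 0.01143 M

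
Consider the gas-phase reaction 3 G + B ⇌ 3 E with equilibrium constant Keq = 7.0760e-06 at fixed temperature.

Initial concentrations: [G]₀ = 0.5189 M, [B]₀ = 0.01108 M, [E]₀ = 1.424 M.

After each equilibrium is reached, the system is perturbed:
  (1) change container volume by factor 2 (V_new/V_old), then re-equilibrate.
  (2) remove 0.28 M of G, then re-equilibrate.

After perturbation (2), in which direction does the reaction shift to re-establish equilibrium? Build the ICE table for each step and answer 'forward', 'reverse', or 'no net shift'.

Direction: reverse

Q₀ = 1865 vs Keq = 7.0760e-06 ⇒ Q>K, reverse
Step 1:
                  G         B         E
  Initial    0.5189   0.01108     1.424
  Change      1.395    0.4651    -1.395
  Equil       1.914    0.4762    0.0287
  solve Keq expr → x = -0.4651; check Q = 7.0760e-06
Then change container volume by factor 2 (V_new/V_old).
Step 2:
                  G         B         E
  Initial    0.9571    0.2381   0.01435
  Change    0.00291 9.7000e-04  -0.00291
  Equil        0.96    0.2391   0.01144
  solve Keq expr → x = -9.7000e-04; check Q = 7.0760e-06
Then remove 0.28 M of G.
Step 3:
                  G         B         E
  Initial      0.68    0.2391   0.01144
  Change   0.003285  0.001095 -0.003285
  Equil      0.6833    0.2402  0.008154
  solve Keq expr → x = -0.001095; check Q = 7.0760e-06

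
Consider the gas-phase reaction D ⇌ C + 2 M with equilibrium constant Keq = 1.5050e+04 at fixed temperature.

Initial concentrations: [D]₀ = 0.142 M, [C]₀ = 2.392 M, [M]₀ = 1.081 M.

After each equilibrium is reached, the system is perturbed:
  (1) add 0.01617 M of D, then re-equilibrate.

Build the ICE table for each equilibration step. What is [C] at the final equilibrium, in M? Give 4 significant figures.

Q₀ = 19.68 vs Keq = 1.5050e+04 ⇒ Q<K, forward
Step 1:
                  D         C         M
  I           0.142     2.392     1.081
  C         -0.1417    0.1417    0.2834
  E       3.1339e-04     2.534     1.364
  solve Keq expr → x = 0.1417; check Q = 1.5050e+04
Then add 0.01617 M of D.
Step 2:
                  D         C         M
  I         0.01648     2.534     1.364
  C        -0.01615   0.01615   0.03231
  E       3.3050e-04      2.55     1.397
  solve Keq expr → x = 0.01615; check Q = 1.5050e+04

[C]_eq = 2.55 M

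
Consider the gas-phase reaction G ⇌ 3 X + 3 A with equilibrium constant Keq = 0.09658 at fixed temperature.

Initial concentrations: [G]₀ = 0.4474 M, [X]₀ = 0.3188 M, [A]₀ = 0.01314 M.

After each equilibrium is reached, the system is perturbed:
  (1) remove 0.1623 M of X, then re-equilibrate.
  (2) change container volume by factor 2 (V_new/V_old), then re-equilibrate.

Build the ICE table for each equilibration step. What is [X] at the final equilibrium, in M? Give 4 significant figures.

Q₀ = 1.6430e-07 vs Keq = 0.09658 ⇒ Q<K, forward
Step 1:
                  G         X         A
  I          0.4474    0.3188   0.01314
  C         -0.1373    0.4119    0.4119
  E          0.3101    0.7307     0.425
  solve Keq expr → x = 0.1373; check Q = 0.09658
Then remove 0.1623 M of X.
Step 2:
                  G         X         A
  I          0.3101    0.5684     0.425
  C        -0.01972   0.05915   0.05915
  E          0.2904    0.6275    0.4842
  solve Keq expr → x = 0.01972; check Q = 0.09658
Then change container volume by factor 2 (V_new/V_old).
Step 3:
                  G         X         A
  I          0.1452    0.3138    0.2421
  C        -0.05814    0.1744    0.1744
  E         0.08705    0.4882    0.4165
  solve Keq expr → x = 0.05814; check Q = 0.09658

[X]_eq = 0.4882 M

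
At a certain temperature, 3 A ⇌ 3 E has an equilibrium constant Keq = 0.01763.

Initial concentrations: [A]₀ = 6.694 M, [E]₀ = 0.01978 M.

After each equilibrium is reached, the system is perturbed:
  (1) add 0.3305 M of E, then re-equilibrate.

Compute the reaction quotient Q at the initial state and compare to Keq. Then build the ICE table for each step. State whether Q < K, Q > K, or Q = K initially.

Q₀ = 2.5800e-08; Q < K (proceeds forward)

Q₀ = 2.5800e-08 vs Keq = 0.01763 ⇒ Q<K, forward
Step 1:
                    A           E
  init          6.694     0.01978
  Δ            -1.367       1.367
  eq            5.327       1.387
  solve Keq expr → x = 0.4556; check Q = 0.01763
Then add 0.3305 M of E.
Step 2:
                    A           E
  init          5.327       1.717
  Δ            0.2622     -0.2622
  eq             5.59       1.455
  solve Keq expr → x = -0.08742; check Q = 0.01763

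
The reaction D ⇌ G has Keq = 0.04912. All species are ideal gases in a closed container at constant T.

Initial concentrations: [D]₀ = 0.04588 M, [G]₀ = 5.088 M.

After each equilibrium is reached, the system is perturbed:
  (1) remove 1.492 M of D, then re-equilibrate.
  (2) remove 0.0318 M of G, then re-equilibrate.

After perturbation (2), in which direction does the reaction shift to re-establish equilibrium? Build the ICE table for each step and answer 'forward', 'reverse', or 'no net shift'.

Q₀ = 110.9 vs Keq = 0.04912 ⇒ Q>K, reverse
Step 1:
                   D          G
  I          0.04588      5.088
  C            4.848     -4.848
  E            4.894     0.2404
  solve Keq expr → x = -4.848; check Q = 0.04912
Then remove 1.492 M of D.
Step 2:
                   D          G
  I            3.402     0.2404
  C          0.06986   -0.06986
  E            3.471     0.1705
  solve Keq expr → x = -0.06986; check Q = 0.04912
Then remove 0.0318 M of G.
Step 3:
                   D          G
  I            3.471     0.1387
  C         -0.03031    0.03031
  E            3.441      0.169
  solve Keq expr → x = 0.03031; check Q = 0.04912

Direction: forward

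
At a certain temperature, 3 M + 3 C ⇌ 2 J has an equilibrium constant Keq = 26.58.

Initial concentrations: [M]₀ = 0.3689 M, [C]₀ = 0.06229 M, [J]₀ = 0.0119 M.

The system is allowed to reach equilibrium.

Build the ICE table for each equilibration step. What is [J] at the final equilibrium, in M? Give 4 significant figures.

[J]_eq = 0.0154 M

Q₀ = 11.67 vs Keq = 26.58 ⇒ Q<K, forward
Step 1:
                  M         C         J
  Initial    0.3689   0.06229    0.0119
  Change  -0.005252 -0.005252  0.003501
  Equil      0.3636   0.05704    0.0154
  solve Keq expr → x = 0.001751; check Q = 26.58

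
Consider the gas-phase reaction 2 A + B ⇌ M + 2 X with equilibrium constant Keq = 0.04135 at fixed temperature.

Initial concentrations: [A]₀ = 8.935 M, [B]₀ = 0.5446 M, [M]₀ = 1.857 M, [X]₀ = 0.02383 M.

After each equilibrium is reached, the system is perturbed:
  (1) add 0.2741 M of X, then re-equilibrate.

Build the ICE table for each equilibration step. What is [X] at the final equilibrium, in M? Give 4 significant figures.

[X]_eq = 0.7053 M

Q₀ = 2.4255e-05 vs Keq = 0.04135 ⇒ Q<K, forward
Step 1:
                    A           B           M           X
  I             8.935      0.5446       1.857     0.02383
  C            -0.569     -0.2845      0.2845       0.569
  E             8.366      0.2601       2.142      0.5929
  solve Keq expr → x = 0.2845; check Q = 0.04135
Then add 0.2741 M of X.
Step 2:
                    A           B           M           X
  I             8.366      0.2601       2.142       0.867
  C            0.1617     0.08083    -0.08083     -0.1617
  E             8.528      0.3409       2.061      0.7053
  solve Keq expr → x = -0.08083; check Q = 0.04135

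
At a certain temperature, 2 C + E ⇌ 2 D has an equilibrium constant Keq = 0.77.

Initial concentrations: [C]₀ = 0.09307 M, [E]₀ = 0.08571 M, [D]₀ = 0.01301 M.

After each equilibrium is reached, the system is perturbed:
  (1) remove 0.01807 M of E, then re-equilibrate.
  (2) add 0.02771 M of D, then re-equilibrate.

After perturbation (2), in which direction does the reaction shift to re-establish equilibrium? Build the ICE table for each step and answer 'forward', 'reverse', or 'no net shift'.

Direction: reverse

Q₀ = 0.228 vs Keq = 0.77 ⇒ Q<K, forward
Step 1:
                    C           E           D
  I           0.09307     0.08571     0.01301
  C         -0.008249   -0.004125    0.008249
  E           0.08482     0.08159     0.02126
  solve Keq expr → x = 0.004125; check Q = 0.77
Then remove 0.01807 M of E.
Step 2:
                    C           E           D
  I           0.08482     0.06352     0.02126
  C           0.00193  9.6481e-04    -0.00193
  E           0.08675     0.06448     0.01933
  solve Keq expr → x = -9.6481e-04; check Q = 0.77
Then add 0.02771 M of D.
Step 3:
                    C           E           D
  I           0.08675     0.06448     0.04704
  C           0.02111     0.01056    -0.02111
  E            0.1079     0.07504     0.02593
  solve Keq expr → x = -0.01056; check Q = 0.77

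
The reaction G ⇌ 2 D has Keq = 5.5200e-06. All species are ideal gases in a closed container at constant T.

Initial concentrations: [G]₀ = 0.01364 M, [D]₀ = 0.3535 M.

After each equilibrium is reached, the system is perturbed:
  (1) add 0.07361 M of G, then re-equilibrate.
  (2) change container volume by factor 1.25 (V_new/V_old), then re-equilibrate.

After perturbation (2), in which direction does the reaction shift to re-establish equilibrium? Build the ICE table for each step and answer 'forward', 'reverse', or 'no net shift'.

Direction: forward

Q₀ = 9.161 vs Keq = 5.5200e-06 ⇒ Q>K, reverse
Step 1:
                   G          D
  Initial    0.01364     0.3535
  Change      0.1762    -0.3525
  Equil       0.1899   0.001024
  solve Keq expr → x = -0.1762; check Q = 5.5200e-06
Then add 0.07361 M of G.
Step 2:
                   G          D
  Initial     0.2635   0.001024
  Change  -9.1009e-05 1.8202e-04
  Equil       0.2634   0.001206
  solve Keq expr → x = 9.1009e-05; check Q = 5.5200e-06
Then change container volume by factor 1.25 (V_new/V_old).
Step 3:
                   G          D
  Initial     0.2107 9.6464e-04
  Change  -5.6857e-05 1.1371e-04
  Equil       0.2107   0.001078
  solve Keq expr → x = 5.6857e-05; check Q = 5.5200e-06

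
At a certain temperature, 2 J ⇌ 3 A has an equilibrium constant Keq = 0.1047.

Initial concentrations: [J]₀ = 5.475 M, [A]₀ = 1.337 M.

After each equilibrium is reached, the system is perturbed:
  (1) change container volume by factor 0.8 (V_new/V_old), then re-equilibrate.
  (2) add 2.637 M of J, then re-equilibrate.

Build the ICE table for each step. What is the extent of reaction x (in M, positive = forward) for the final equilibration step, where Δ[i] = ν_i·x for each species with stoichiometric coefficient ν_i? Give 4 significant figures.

x = 0.1251 M

Q₀ = 0.07973 vs Keq = 0.1047 ⇒ Q<K, forward
Step 1:
                  J         A
  I           5.475     1.337
  C        -0.07572    0.1136
  E           5.399     1.451
  solve Keq expr → x = 0.03786; check Q = 0.1047
Then change container volume by factor 0.8 (V_new/V_old).
Step 2:
                  J         A
  I           6.749     1.813
  C         0.07802    -0.117
  E           6.827     1.696
  solve Keq expr → x = -0.03901; check Q = 0.1047
Then add 2.637 M of J.
Step 3:
                  J         A
  I           9.464     1.696
  C         -0.2502    0.3753
  E           9.214     2.071
  solve Keq expr → x = 0.1251; check Q = 0.1047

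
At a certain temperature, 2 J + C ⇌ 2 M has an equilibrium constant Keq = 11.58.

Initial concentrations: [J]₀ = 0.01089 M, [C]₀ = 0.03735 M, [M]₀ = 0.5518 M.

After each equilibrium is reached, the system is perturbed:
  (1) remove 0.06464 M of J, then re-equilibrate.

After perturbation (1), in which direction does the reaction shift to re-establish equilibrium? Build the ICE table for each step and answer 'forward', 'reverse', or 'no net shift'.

Direction: reverse

Q₀ = 6.8741e+04 vs Keq = 11.58 ⇒ Q>K, reverse
Step 1:
                  J         C         M
  I         0.01089   0.03735    0.5518
  C          0.2306    0.1153   -0.2306
  E          0.2415    0.1527    0.3212
  solve Keq expr → x = -0.1153; check Q = 11.58
Then remove 0.06464 M of J.
Step 2:
                  J         C         M
  I          0.1769    0.1527    0.3212
  C         0.03101   0.01551  -0.03101
  E          0.2079    0.1682    0.2901
  solve Keq expr → x = -0.01551; check Q = 11.58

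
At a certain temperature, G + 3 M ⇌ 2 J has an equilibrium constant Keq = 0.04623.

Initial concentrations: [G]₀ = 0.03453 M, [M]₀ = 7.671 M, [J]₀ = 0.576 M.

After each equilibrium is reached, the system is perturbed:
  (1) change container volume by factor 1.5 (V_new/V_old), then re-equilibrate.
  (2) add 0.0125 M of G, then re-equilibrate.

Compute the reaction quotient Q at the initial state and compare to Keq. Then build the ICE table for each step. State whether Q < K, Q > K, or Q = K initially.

Q₀ = 0.02129 vs Keq = 0.04623 ⇒ Q<K, forward
Step 1:
                  G         M         J
  init      0.03453     7.671     0.576
  Δ        -0.01642  -0.04926   0.03284
  eq        0.01811     7.622    0.6088
  solve Keq expr → x = 0.01642; check Q = 0.04623
Then change container volume by factor 1.5 (V_new/V_old).
Step 2:
                  G         M         J
  init      0.01207     5.081    0.4059
  Δ         0.01159   0.03477  -0.02318
  eq        0.02366     5.116    0.3827
  solve Keq expr → x = -0.01159; check Q = 0.04623
Then add 0.0125 M of G.
Step 3:
                  G         M         J
  init      0.03616     5.116    0.3827
  Δ       -0.009616  -0.02885   0.01923
  eq        0.02655     5.087    0.4019
  solve Keq expr → x = 0.009616; check Q = 0.04623

Q₀ = 0.02129; Q < K (proceeds forward)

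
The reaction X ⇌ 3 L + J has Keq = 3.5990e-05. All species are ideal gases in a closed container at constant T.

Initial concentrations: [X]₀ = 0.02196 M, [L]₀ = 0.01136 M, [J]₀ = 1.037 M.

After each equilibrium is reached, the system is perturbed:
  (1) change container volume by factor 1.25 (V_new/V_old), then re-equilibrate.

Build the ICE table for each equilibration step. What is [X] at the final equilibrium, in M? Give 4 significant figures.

[X]_eq = 0.01755 M

Q₀ = 6.9228e-05 vs Keq = 3.5990e-05 ⇒ Q>K, reverse
Step 1:
                   X          L          J
  init       0.02196    0.01136      1.037
  Δ       7.0877e-04  -0.002126 -7.0877e-04
  eq         0.02267   0.009234      1.036
  solve Keq expr → x = -7.0877e-04; check Q = 3.5990e-05
Then change container volume by factor 1.25 (V_new/V_old).
Step 2:
                   X          L          J
  init       0.01814   0.007387      0.829
  Δ       -5.8161e-04   0.001745 5.8161e-04
  eq         0.01755   0.009132     0.8296
  solve Keq expr → x = 5.8161e-04; check Q = 3.5990e-05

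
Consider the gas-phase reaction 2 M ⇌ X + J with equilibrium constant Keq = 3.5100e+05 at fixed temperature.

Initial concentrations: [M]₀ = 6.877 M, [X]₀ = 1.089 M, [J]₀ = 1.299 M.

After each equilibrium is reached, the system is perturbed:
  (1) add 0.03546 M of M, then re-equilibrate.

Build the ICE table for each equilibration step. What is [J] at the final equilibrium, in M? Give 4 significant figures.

Q₀ = 0.02991 vs Keq = 3.5100e+05 ⇒ Q<K, forward
Step 1:
                   M          X          J
  init         6.877      1.089      1.299
  Δ           -6.869      3.435      3.435
  eq        0.007811      4.524      4.734
  solve Keq expr → x = 3.435; check Q = 3.5100e+05
Then add 0.03546 M of M.
Step 2:
                   M          X          J
  init       0.04327      4.524      4.734
  Δ         -0.03543    0.01772    0.01772
  eq         0.00784      4.541      4.751
  solve Keq expr → x = 0.01772; check Q = 3.5100e+05

[J]_eq = 4.751 M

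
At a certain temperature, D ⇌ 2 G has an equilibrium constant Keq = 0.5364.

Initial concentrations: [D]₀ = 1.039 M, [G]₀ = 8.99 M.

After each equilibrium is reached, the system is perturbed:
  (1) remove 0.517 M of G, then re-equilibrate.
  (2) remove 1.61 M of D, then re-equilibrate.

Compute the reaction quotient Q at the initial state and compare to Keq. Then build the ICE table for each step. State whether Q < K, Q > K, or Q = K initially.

Q₀ = 77.79; Q > K (proceeds reverse)

Q₀ = 77.79 vs Keq = 0.5364 ⇒ Q>K, reverse
Step 1:
                    D           G
  Initial       1.039        8.99
  Change        3.698      -7.396
  Equil         4.737       1.594
  solve Keq expr → x = -3.698; check Q = 0.5364
Then remove 0.517 M of G.
Step 2:
                    D           G
  Initial       4.737       1.077
  Change      -0.2382      0.4764
  Equil         4.499       1.553
  solve Keq expr → x = 0.2382; check Q = 0.5364
Then remove 1.61 M of D.
Step 3:
                    D           G
  Initial       2.889       1.553
  Change       0.1395     -0.2789
  Equil         3.028       1.275
  solve Keq expr → x = -0.1395; check Q = 0.5364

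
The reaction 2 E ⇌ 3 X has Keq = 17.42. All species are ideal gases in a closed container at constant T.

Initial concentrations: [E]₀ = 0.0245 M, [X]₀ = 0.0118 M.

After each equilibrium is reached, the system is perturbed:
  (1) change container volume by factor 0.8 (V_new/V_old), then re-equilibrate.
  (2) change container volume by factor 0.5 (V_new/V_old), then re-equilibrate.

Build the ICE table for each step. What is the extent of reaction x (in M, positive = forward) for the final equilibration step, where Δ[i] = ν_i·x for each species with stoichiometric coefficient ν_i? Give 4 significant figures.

x = -0.001114 M

Q₀ = 0.002737 vs Keq = 17.42 ⇒ Q<K, forward
Step 1:
                    E           X
  I            0.0245      0.0118
  C           -0.0222     0.03331
  E          0.002295     0.04511
  solve Keq expr → x = 0.0111; check Q = 17.42
Then change container volume by factor 0.8 (V_new/V_old).
Step 2:
                    E           X
  I          0.002869     0.05638
  C        3.0029e-04 -4.5044e-04
  E          0.003169     0.05593
  solve Keq expr → x = -1.5015e-04; check Q = 17.42
Then change container volume by factor 0.5 (V_new/V_old).
Step 3:
                    E           X
  I          0.006339      0.1119
  C          0.002227   -0.003341
  E          0.008566      0.1085
  solve Keq expr → x = -0.001114; check Q = 17.42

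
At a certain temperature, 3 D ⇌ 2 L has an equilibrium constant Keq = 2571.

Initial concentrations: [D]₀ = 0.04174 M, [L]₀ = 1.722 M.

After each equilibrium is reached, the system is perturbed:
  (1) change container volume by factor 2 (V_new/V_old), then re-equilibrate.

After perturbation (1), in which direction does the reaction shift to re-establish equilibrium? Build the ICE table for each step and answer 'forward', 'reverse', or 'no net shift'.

Direction: reverse

Q₀ = 4.0776e+04 vs Keq = 2571 ⇒ Q>K, reverse
Step 1:
                    D           L
  I           0.04174       1.722
  C           0.06146    -0.04097
  E            0.1032       1.681
  solve Keq expr → x = -0.02049; check Q = 2571
Then change container volume by factor 2 (V_new/V_old).
Step 2:
                    D           L
  I            0.0516      0.8405
  C           0.01297   -0.008644
  E           0.06457      0.8319
  solve Keq expr → x = -0.004322; check Q = 2571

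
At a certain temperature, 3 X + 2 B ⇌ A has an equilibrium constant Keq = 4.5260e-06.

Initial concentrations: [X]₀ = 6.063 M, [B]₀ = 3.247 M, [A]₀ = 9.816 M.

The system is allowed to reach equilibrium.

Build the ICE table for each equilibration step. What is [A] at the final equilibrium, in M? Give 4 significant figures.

Q₀ = 0.004177 vs Keq = 4.5260e-06 ⇒ Q>K, reverse
Step 1:
                  X         B         A
  I           6.063     3.247     9.816
  C           13.64     9.092    -4.546
  E            19.7     12.34      5.27
  solve Keq expr → x = -4.546; check Q = 4.5260e-06

[A]_eq = 5.27 M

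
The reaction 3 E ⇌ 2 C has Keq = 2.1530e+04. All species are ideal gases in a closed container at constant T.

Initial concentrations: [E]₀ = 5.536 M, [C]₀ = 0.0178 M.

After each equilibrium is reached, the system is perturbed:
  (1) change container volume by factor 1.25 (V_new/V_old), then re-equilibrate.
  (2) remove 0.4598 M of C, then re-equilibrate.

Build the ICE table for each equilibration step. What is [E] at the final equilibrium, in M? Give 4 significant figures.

[E]_eq = 0.06556 M

Q₀ = 1.8675e-06 vs Keq = 2.1530e+04 ⇒ Q<K, forward
Step 1:
                    E           C
  Initial       5.536      0.0178
  Change       -5.451       3.634
  Equil       0.08524       3.652
  solve Keq expr → x = 1.817; check Q = 2.1530e+04
Then change container volume by factor 1.25 (V_new/V_old).
Step 2:
                    E           C
  Initial     0.06819       2.921
  Change     0.005207   -0.003472
  Equil        0.0734       2.918
  solve Keq expr → x = -0.001736; check Q = 2.1530e+04
Then remove 0.4598 M of C.
Step 3:
                    E           C
  Initial      0.0734       2.458
  Change    -0.007836    0.005224
  Equil       0.06556       2.463
  solve Keq expr → x = 0.002612; check Q = 2.1530e+04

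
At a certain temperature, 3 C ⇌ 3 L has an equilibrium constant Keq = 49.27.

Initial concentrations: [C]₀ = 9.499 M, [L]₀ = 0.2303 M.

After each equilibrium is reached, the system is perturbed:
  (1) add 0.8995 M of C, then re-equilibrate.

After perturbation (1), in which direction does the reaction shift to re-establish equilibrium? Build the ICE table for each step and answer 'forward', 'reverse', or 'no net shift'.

Q₀ = 1.4251e-05 vs Keq = 49.27 ⇒ Q<K, forward
Step 1:
                  C         L
  I           9.499    0.2303
  C          -7.414     7.414
  E           2.085     7.644
  solve Keq expr → x = 2.471; check Q = 49.27
Then add 0.8995 M of C.
Step 2:
                  C         L
  I           2.985     7.644
  C         -0.7067    0.7067
  E           2.278     8.351
  solve Keq expr → x = 0.2356; check Q = 49.27

Direction: forward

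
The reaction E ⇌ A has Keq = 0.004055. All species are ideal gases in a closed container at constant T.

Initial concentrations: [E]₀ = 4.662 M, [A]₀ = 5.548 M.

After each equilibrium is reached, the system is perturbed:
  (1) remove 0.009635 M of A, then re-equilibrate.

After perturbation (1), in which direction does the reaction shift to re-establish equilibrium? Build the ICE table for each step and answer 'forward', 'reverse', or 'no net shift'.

Direction: forward

Q₀ = 1.19 vs Keq = 0.004055 ⇒ Q>K, reverse
Step 1:
                    E           A
  init          4.662       5.548
  Δ             5.507      -5.507
  eq            10.17     0.04123
  solve Keq expr → x = -5.507; check Q = 0.004055
Then remove 0.009635 M of A.
Step 2:
                    E           A
  init          10.17      0.0316
  Δ         -0.009596    0.009596
  eq            10.16      0.0412
  solve Keq expr → x = 0.009596; check Q = 0.004055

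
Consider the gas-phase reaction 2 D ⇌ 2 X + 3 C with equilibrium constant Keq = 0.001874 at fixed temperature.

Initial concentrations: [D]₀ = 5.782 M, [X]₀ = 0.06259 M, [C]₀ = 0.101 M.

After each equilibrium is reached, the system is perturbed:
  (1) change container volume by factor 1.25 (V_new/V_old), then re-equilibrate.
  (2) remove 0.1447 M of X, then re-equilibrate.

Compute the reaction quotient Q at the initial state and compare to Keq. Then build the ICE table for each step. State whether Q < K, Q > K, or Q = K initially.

Q₀ = 1.2073e-07 vs Keq = 0.001874 ⇒ Q<K, forward
Step 1:
                   D          X          C
  Initial      5.782    0.06259      0.101
  Change     -0.3732     0.3732     0.5599
  Equil        5.409     0.4358     0.6609
  solve Keq expr → x = 0.1866; check Q = 0.001874
Then change container volume by factor 1.25 (V_new/V_old).
Step 2:
                   D          X          C
  Initial      4.327     0.3487     0.5287
  Change    -0.04847    0.04847    0.07271
  Equil        4.279     0.3971     0.6014
  solve Keq expr → x = 0.02424; check Q = 0.001874
Then remove 0.1447 M of X.
Step 3:
                   D          X          C
  Initial      4.279     0.2524     0.6014
  Change    -0.06248    0.06248    0.09373
  Equil        4.216     0.3149     0.6951
  solve Keq expr → x = 0.03124; check Q = 0.001874

Q₀ = 1.2073e-07; Q < K (proceeds forward)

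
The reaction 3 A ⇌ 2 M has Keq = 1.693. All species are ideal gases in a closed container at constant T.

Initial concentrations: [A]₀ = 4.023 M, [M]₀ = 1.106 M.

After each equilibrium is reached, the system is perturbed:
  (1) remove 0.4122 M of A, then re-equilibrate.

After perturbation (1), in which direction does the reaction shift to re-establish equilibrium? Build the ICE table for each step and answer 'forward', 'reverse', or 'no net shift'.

Q₀ = 0.01879 vs Keq = 1.693 ⇒ Q<K, forward
Step 1:
                    A           M
  I             4.023       1.106
  C            -2.395       1.597
  E             1.628       2.703
  solve Keq expr → x = 0.7983; check Q = 1.693
Then remove 0.4122 M of A.
Step 2:
                    A           M
  I             1.216       2.703
  C            0.3242     -0.2161
  E              1.54       2.487
  solve Keq expr → x = -0.1081; check Q = 1.693

Direction: reverse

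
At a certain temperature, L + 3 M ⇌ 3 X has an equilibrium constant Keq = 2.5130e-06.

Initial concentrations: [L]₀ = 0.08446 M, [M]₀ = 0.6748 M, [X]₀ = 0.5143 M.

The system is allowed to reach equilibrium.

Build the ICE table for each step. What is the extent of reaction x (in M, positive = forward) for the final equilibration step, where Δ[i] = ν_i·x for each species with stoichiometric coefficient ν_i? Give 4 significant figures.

x = -0.1681 M

Q₀ = 5.242 vs Keq = 2.5130e-06 ⇒ Q>K, reverse
Step 1:
                   L          M          X
  I          0.08446     0.6748     0.5143
  C           0.1681     0.5042    -0.5042
  E           0.2525      1.179    0.01013
  solve Keq expr → x = -0.1681; check Q = 2.5130e-06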